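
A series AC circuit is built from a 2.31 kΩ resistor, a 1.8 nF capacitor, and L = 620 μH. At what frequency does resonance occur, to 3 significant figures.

151 kHz

ω₀ = 1/√(LC) = 1/√(0.00062 × 1.8e-09) = 946600 rad/s
f₀ = ω₀/(2π) = 151 kHz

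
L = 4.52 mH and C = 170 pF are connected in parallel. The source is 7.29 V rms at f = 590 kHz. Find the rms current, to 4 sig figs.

4.159 mA

ω = 2πf = 3.707e+06 rad/s
X_L = ωL = 16760 Ω
X_C = 1/(ωC) = 1587 Ω
Parallel: admittances add. Y = 1/(jωL) + jωC
Y = (0 + j0.0005705) S
|Y| = 0.0005705 S → |Z| = 1/|Y| = 1753 Ω, ∠Z = −∠Y = -90.00°
I = V/|Z| = 7.29/1753 = 4.159 mA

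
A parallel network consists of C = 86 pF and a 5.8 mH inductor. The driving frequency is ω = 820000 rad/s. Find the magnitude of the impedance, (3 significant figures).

X_L = ωL = 4760 Ω
X_C = 1/(ωC) = 14200 Ω
Parallel: admittances add. Y = 1/(jωL) + jωC
Y = (0 − j0.000140) S
|Y| = 0.000140 S → |Z| = 1/|Y| = 7160 Ω, ∠Z = −∠Y = 90.0°

7160 Ω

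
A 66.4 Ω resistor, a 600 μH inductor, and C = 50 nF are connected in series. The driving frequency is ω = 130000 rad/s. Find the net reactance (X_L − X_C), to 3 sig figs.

X_L = ωL = 78.0 Ω
X_C = 1/(ωC) = 154 Ω
X = 78.0 − 154 = -75.8 Ω

-75.8 Ω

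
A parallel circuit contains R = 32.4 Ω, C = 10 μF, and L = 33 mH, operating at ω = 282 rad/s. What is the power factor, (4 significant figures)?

X_L = ωL = 9.306 Ω
X_C = 1/(ωC) = 354.6 Ω
Parallel: admittances add. Y = 1/R + 1/(jωL) + jωC
Y = (0.03086 − j0.1046) S
|Y| = 0.1091 S → |Z| = 1/|Y| = 9.166 Ω, ∠Z = −∠Y = 73.57°
cos φ = cos(73.57°) = 0.2829

0.2829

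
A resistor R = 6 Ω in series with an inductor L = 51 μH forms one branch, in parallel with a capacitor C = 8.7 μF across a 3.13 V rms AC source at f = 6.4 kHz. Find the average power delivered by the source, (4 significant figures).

ω = 2πf = 40210 rad/s
X_L = ωL = 2.051 Ω
X_C = 1/(ωC) = 2.858 Ω
Branch 1 (R+jX_L): Z₁ = 6.000 + j2.051 Ω, |Z₁| = 6.341 Ω
Branch 2 (−jX_C): Z₂ = −j2.858 Ω
Parallel: Z = Z₁Z₂/(Z₁+Z₂), |Z| = 2.994 Ω, ∠Z = -63.46°
I = V/|Z| = 1.046 A
P = VI cos φ = 3.13 × 1.046 × cos(-63.46°) = 1.462 W

1.462 W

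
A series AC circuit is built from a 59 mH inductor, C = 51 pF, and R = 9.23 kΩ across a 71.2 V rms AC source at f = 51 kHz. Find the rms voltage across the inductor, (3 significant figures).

ω = 2πf = 320400 rad/s
X_L = ωL = 18900 Ω
X_C = 1/(ωC) = 61200 Ω
Net reactance X = X_L − X_C = -42300 Ω
Z = 9230 − j42300 Ω
|Z| = √(9230² + 42300²) = 43300 Ω
I = V/|Z| = 1.65 mA
V_L = I·|Z_L| = 0.00165 × 18900 = 31.1 V

31.1 V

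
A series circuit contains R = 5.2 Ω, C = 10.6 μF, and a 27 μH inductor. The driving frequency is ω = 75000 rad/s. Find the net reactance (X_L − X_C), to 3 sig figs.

X_L = ωL = 2.02 Ω
X_C = 1/(ωC) = 1.26 Ω
X = 2.02 − 1.26 = 0.767 Ω

0.767 Ω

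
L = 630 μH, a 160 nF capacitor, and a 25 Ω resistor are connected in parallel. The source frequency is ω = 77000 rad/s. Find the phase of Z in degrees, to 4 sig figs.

11.71°

X_L = ωL = 48.51 Ω
X_C = 1/(ωC) = 81.17 Ω
Parallel: admittances add. Y = 1/R + 1/(jωL) + jωC
Y = (0.04000 − j0.008294) S
|Y| = 0.04085 S → |Z| = 1/|Y| = 24.48 Ω, ∠Z = −∠Y = 11.71°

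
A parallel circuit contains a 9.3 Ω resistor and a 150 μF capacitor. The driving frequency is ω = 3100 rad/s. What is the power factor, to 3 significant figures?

0.225

X_C = 1/(ωC) = 2.15 Ω
Parallel: admittances add. Y = 1/R + jωC
Y = (0.108 + j0.465) S
|Y| = 0.477 S → |Z| = 1/|Y| = 2.10 Ω, ∠Z = −∠Y = -77.0°
cos φ = cos(-77.0°) = 0.225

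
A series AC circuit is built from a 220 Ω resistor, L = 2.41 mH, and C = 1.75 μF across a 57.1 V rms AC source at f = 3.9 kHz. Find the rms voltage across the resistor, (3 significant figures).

56.4 V

ω = 2πf = 24500 rad/s
X_L = ωL = 59.1 Ω
X_C = 1/(ωC) = 23.3 Ω
Net reactance X = X_L − X_C = 35.7 Ω
Z = 220 + j35.7 Ω
|Z| = √(220² + 35.7²) = 223 Ω
I = V/|Z| = 256 mA
V_R = I·|Z_R| = 0.256 × 220 = 56.4 V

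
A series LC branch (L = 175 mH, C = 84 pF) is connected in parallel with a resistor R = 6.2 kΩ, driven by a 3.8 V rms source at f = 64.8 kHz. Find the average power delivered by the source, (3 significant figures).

2.33 mW

ω = 2πf = 407200 rad/s
X_L = ωL = 71300 Ω
X_C = 1/(ωC) = 29200 Ω
Branch 1: Z₁ = R = 6200 Ω
Branch 2 (series LC): Z₂ = j(X_L − X_C) = j42000 Ω
Parallel: Z = Z₁Z₂/(Z₁+Z₂), |Z| = 6130 Ω, ∠Z = 8.39°
I = V/|Z| = 620 μA
P = VI cos φ = 3.8 × 0.000620 × cos(8.39°) = 2.33 mW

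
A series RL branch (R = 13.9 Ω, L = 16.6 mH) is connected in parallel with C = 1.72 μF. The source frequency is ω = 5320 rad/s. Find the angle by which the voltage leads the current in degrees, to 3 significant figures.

47.5°

X_L = ωL = 88.3 Ω
X_C = 1/(ωC) = 109 Ω
Branch 1 (R+jX_L): Z₁ = 13.9 + j88.3 Ω, |Z₁| = 89.4 Ω
Branch 2 (−jX_C): Z₂ = −j109 Ω
Parallel: Z = Z₁Z₂/(Z₁+Z₂), |Z| = 388 Ω, ∠Z = 47.5°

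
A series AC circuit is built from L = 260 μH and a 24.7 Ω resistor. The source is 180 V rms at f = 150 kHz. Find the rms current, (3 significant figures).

731 mA

ω = 2πf = 942500 rad/s
X_L = ωL = 245 Ω
Z = 24.7 + j245 Ω
|Z| = √(24.7² + 245²) = 246 Ω
I = V/|Z| = 180/246 = 731 mA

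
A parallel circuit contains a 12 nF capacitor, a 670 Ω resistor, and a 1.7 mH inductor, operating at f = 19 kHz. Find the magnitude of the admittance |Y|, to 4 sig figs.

ω = 2πf = 119400 rad/s
X_L = ωL = 202.9 Ω
X_C = 1/(ωC) = 698.0 Ω
Parallel: admittances add. Y = 1/R + 1/(jωL) + jωC
Y = (0.001493 − j0.003495) S
|Y| = 0.003800 S → |Z| = 1/|Y| = 263.1 Ω, ∠Z = −∠Y = 66.87°

3.800 mS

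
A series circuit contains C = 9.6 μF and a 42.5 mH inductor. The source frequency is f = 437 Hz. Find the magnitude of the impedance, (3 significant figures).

ω = 2πf = 2746 rad/s
X_L = ωL = 117 Ω
X_C = 1/(ωC) = 37.9 Ω
Net reactance X = X_L − X_C = 78.8 Ω
Z = j78.8 Ω
|Z| = √(0² + 78.8²) = 78.8 Ω

78.8 Ω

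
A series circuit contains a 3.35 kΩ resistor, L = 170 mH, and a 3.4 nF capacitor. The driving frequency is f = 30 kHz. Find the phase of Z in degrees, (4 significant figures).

ω = 2πf = 188500 rad/s
X_L = ωL = 32040 Ω
X_C = 1/(ωC) = 1560 Ω
Net reactance X = X_L − X_C = 30480 Ω
Z = 3350 + j30480 Ω
|Z| = √(3350² + 30480²) = 30670 Ω
∠Z = arctan(30480/3350) = 83.73°

83.73°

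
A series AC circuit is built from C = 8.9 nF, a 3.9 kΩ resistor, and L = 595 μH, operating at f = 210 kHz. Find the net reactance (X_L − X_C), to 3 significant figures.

ω = 2πf = 1.319e+06 rad/s
X_L = ωL = 785 Ω
X_C = 1/(ωC) = 85.2 Ω
X = 785 − 85.2 = 700 Ω

700 Ω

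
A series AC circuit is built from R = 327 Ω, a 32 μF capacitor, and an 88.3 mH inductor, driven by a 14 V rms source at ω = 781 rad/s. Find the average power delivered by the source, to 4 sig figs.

594.7 mW

X_L = ωL = 68.96 Ω
X_C = 1/(ωC) = 40.01 Ω
Net reactance X = X_L − X_C = 28.95 Ω
Z = 327.0 + j28.95 Ω
|Z| = √(327.0² + 28.95²) = 328.3 Ω
∠Z = arctan(28.95/327.0) = 5.059°
I = V/|Z| = 42.65 mA
P = VI cos φ = 14 × 0.04265 × cos(5.059°) = 594.7 mW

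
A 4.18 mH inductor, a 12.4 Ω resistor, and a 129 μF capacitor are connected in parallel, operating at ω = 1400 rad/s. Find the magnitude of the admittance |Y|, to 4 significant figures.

X_L = ωL = 5.852 Ω
X_C = 1/(ωC) = 5.537 Ω
Parallel: admittances add. Y = 1/R + 1/(jωL) + jωC
Y = (0.08065 + j0.009718) S
|Y| = 0.08123 S → |Z| = 1/|Y| = 12.31 Ω, ∠Z = −∠Y = -6.871°

81.23 mS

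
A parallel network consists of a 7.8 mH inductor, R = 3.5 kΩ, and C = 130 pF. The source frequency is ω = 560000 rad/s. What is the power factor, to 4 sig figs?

X_L = ωL = 4368 Ω
X_C = 1/(ωC) = 13740 Ω
Parallel: admittances add. Y = 1/R + 1/(jωL) + jωC
Y = (0.0002857 − j0.0001561) S
|Y| = 0.0003256 S → |Z| = 1/|Y| = 3071 Ω, ∠Z = −∠Y = 28.66°
cos φ = cos(28.66°) = 0.8775

0.8775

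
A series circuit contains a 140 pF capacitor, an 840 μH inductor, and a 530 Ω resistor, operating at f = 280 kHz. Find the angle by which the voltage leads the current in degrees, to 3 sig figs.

ω = 2πf = 1.759e+06 rad/s
X_L = ωL = 1480 Ω
X_C = 1/(ωC) = 4060 Ω
Net reactance X = X_L − X_C = -2580 Ω
Z = 530 − j2580 Ω
|Z| = √(530² + 2580²) = 2640 Ω
∠Z = arctan(-2580/530) = -78.4°

-78.4°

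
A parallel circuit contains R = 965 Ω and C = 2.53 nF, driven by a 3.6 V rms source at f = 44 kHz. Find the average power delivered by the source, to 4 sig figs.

ω = 2πf = 276500 rad/s
X_C = 1/(ωC) = 1430 Ω
Parallel: admittances add. Y = 1/R + jωC
Y = (0.001036 + j0.0006994) S
|Y| = 0.001250 S → |Z| = 1/|Y| = 799.9 Ω, ∠Z = −∠Y = -34.02°
I = V/|Z| = 4.501 mA
P = VI cos φ = 3.6 × 0.004501 × cos(-34.02°) = 13.43 mW

13.43 mW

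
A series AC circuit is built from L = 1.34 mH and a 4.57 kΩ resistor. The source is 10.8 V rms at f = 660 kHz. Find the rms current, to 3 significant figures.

ω = 2πf = 4.147e+06 rad/s
X_L = ωL = 5560 Ω
Z = 4570 + j5560 Ω
|Z| = √(4570² + 5560²) = 7190 Ω
I = V/|Z| = 10.8/7190 = 1.50 mA

1.50 mA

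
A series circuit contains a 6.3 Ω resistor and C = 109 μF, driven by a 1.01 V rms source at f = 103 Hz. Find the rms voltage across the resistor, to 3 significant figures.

0.410 V

ω = 2πf = 647.2 rad/s
X_C = 1/(ωC) = 14.2 Ω
Z = 6.30 − j14.2 Ω
|Z| = √(6.30² + 14.2²) = 15.5 Ω
I = V/|Z| = 65.1 mA
V_R = I·|Z_R| = 0.0651 × 6.30 = 0.410 V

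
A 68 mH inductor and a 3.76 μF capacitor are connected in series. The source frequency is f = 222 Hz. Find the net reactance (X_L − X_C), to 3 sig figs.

-95.8 Ω

ω = 2πf = 1395 rad/s
X_L = ωL = 94.9 Ω
X_C = 1/(ωC) = 191 Ω
X = 94.9 − 191 = -95.8 Ω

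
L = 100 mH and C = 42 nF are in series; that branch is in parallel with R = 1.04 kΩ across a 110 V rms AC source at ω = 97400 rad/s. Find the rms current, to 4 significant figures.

106.4 mA

X_L = ωL = 9740 Ω
X_C = 1/(ωC) = 244.5 Ω
Branch 1: Z₁ = R = 1040 Ω
Branch 2 (series LC): Z₂ = j(X_L − X_C) = j9496 Ω
Parallel: Z = Z₁Z₂/(Z₁+Z₂), |Z| = 1034 Ω, ∠Z = 6.250°
I = V/|Z| = 110/1034 = 106.4 mA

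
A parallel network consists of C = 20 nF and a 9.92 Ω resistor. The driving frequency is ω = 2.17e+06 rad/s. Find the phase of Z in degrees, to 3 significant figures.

-23.3°

X_C = 1/(ωC) = 23.0 Ω
Parallel: admittances add. Y = 1/R + jωC
Y = (0.101 + j0.0434) S
|Y| = 0.110 S → |Z| = 1/|Y| = 9.11 Ω, ∠Z = −∠Y = -23.3°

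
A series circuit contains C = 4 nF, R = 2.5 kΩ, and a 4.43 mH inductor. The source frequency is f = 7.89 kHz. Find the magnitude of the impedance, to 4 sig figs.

5433 Ω

ω = 2πf = 49570 rad/s
X_L = ωL = 219.6 Ω
X_C = 1/(ωC) = 5043 Ω
Net reactance X = X_L − X_C = -4823 Ω
Z = 2500 − j4823 Ω
|Z| = √(2500² + 4823²) = 5433 Ω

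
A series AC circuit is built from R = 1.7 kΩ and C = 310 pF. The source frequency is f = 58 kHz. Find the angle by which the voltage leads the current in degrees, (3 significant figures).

ω = 2πf = 364400 rad/s
X_C = 1/(ωC) = 8850 Ω
Z = 1700 − j8850 Ω
|Z| = √(1700² + 8850²) = 9010 Ω
∠Z = arctan(-8850/1700) = -79.1°

-79.1°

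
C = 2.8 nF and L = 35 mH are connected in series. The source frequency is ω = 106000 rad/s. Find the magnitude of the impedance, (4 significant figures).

X_L = ωL = 3710 Ω
X_C = 1/(ωC) = 3369 Ω
Net reactance X = X_L − X_C = 340.7 Ω
Z = j340.7 Ω
|Z| = √(0² + 340.7²) = 340.7 Ω

340.7 Ω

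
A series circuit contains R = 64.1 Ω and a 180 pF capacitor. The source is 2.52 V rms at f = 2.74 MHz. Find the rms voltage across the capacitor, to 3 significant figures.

2.47 V

ω = 2πf = 1.722e+07 rad/s
X_C = 1/(ωC) = 323 Ω
Z = 64.1 − j323 Ω
|Z| = √(64.1² + 323²) = 329 Ω
I = V/|Z| = 7.66 mA
V_C = I·|Z_C| = 0.00766 × 323 = 2.47 V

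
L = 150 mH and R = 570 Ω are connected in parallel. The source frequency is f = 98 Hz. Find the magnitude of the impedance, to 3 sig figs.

ω = 2πf = 615.8 rad/s
X_L = ωL = 92.4 Ω
Parallel: admittances add. Y = 1/R + 1/(jωL)
Y = (0.00175 − j0.0108) S
|Y| = 0.0110 S → |Z| = 1/|Y| = 91.2 Ω, ∠Z = −∠Y = 80.8°

91.2 Ω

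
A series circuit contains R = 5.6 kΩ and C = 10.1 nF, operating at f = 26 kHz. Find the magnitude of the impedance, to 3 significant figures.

5630 Ω

ω = 2πf = 163400 rad/s
X_C = 1/(ωC) = 606 Ω
Z = 5600 − j606 Ω
|Z| = √(5600² + 606²) = 5630 Ω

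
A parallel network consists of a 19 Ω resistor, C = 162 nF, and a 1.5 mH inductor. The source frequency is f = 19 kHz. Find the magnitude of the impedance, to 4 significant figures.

18.38 Ω

ω = 2πf = 119400 rad/s
X_L = ωL = 179.1 Ω
X_C = 1/(ωC) = 51.71 Ω
Parallel: admittances add. Y = 1/R + 1/(jωL) + jωC
Y = (0.05263 + j0.01376) S
|Y| = 0.05440 S → |Z| = 1/|Y| = 18.38 Ω, ∠Z = −∠Y = -14.65°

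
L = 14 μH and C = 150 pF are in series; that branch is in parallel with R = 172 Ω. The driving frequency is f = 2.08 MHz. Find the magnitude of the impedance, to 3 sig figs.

ω = 2πf = 1.307e+07 rad/s
X_L = ωL = 183 Ω
X_C = 1/(ωC) = 510 Ω
Branch 1: Z₁ = R = 172 Ω
Branch 2 (series LC): Z₂ = j(X_L − X_C) = −j327 Ω
Parallel: Z = Z₁Z₂/(Z₁+Z₂), |Z| = 152 Ω, ∠Z = -27.7°

152 Ω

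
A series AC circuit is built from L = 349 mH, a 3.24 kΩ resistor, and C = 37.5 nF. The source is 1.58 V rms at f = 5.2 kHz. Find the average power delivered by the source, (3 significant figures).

66.0 μW

ω = 2πf = 32670 rad/s
X_L = ωL = 11400 Ω
X_C = 1/(ωC) = 816 Ω
Net reactance X = X_L − X_C = 10600 Ω
Z = 3240 + j10600 Ω
|Z| = √(3240² + 10600²) = 11100 Ω
∠Z = arctan(10600/3240) = 73.0°
I = V/|Z| = 143 μA
P = VI cos φ = 1.58 × 0.000143 × cos(73.0°) = 66.0 μW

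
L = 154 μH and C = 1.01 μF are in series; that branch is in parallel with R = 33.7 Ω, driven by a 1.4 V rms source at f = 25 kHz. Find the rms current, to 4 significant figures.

88.61 mA

ω = 2πf = 157100 rad/s
X_L = ωL = 24.19 Ω
X_C = 1/(ωC) = 6.303 Ω
Branch 1: Z₁ = R = 33.70 Ω
Branch 2 (series LC): Z₂ = j(X_L − X_C) = j17.89 Ω
Parallel: Z = Z₁Z₂/(Z₁+Z₂), |Z| = 15.80 Ω, ∠Z = 62.04°
I = V/|Z| = 1.4/15.80 = 88.61 mA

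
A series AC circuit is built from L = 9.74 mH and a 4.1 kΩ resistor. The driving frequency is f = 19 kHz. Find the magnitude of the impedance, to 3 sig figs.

ω = 2πf = 119400 rad/s
X_L = ωL = 1160 Ω
Z = 4100 + j1160 Ω
|Z| = √(4100² + 1160²) = 4260 Ω

4260 Ω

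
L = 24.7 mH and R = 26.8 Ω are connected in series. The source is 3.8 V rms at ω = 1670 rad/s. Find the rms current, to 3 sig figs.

77.3 mA

X_L = ωL = 41.2 Ω
Z = 26.8 + j41.2 Ω
|Z| = √(26.8² + 41.2²) = 49.2 Ω
I = V/|Z| = 3.8/49.2 = 77.3 mA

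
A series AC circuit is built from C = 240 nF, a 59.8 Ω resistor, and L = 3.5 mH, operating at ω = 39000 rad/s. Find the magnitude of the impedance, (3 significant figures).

66.8 Ω

X_L = ωL = 136 Ω
X_C = 1/(ωC) = 107 Ω
Net reactance X = X_L − X_C = 29.7 Ω
Z = 59.8 + j29.7 Ω
|Z| = √(59.8² + 29.7²) = 66.8 Ω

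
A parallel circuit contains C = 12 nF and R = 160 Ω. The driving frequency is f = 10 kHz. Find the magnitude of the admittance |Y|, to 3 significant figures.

ω = 2πf = 62830 rad/s
X_C = 1/(ωC) = 1330 Ω
Parallel: admittances add. Y = 1/R + jωC
Y = (0.00625 + j0.000754) S
|Y| = 0.00630 S → |Z| = 1/|Y| = 159 Ω, ∠Z = −∠Y = -6.88°

6.30 mS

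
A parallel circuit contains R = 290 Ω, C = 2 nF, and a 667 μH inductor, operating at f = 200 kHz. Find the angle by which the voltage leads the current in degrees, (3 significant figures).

ω = 2πf = 1.257e+06 rad/s
X_L = ωL = 838 Ω
X_C = 1/(ωC) = 398 Ω
Parallel: admittances add. Y = 1/R + 1/(jωL) + jωC
Y = (0.00345 + j0.00132) S
|Y| = 0.00369 S → |Z| = 1/|Y| = 271 Ω, ∠Z = −∠Y = -20.9°

-20.9°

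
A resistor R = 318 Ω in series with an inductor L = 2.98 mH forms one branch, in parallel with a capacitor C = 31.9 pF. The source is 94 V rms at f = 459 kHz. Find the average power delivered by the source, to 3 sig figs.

ω = 2πf = 2.884e+06 rad/s
X_L = ωL = 8590 Ω
X_C = 1/(ωC) = 10900 Ω
Branch 1 (R+jX_L): Z₁ = 318 + j8590 Ω, |Z₁| = 8600 Ω
Branch 2 (−jX_C): Z₂ = −j10900 Ω
Parallel: Z = Z₁Z₂/(Z₁+Z₂), |Z| = 40700 Ω, ∠Z = 79.9°
I = V/|Z| = 2.31 mA
P = VI cos φ = 94 × 0.00231 × cos(79.9°) = 38.0 mW

38.0 mW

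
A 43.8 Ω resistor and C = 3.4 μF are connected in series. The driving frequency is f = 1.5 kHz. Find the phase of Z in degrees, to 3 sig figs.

ω = 2πf = 9425 rad/s
X_C = 1/(ωC) = 31.2 Ω
Z = 43.8 − j31.2 Ω
|Z| = √(43.8² + 31.2²) = 53.8 Ω
∠Z = arctan(-31.2/43.8) = -35.5°

-35.5°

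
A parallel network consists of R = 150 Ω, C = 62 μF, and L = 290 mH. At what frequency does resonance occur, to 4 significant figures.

37.53 Hz

ω₀ = 1/√(LC) = 1/√(0.29 × 6.2e-05) = 235.8 rad/s
f₀ = ω₀/(2π) = 37.53 Hz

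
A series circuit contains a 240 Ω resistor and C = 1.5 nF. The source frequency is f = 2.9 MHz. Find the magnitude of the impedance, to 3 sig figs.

ω = 2πf = 1.822e+07 rad/s
X_C = 1/(ωC) = 36.6 Ω
Z = 240 − j36.6 Ω
|Z| = √(240² + 36.6²) = 243 Ω

243 Ω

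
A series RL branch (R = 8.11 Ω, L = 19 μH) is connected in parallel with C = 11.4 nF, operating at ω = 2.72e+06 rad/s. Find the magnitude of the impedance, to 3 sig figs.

80.1 Ω

X_L = ωL = 51.7 Ω
X_C = 1/(ωC) = 32.2 Ω
Branch 1 (R+jX_L): Z₁ = 8.11 + j51.7 Ω, |Z₁| = 52.3 Ω
Branch 2 (−jX_C): Z₂ = −j32.2 Ω
Parallel: Z = Z₁Z₂/(Z₁+Z₂), |Z| = 80.1 Ω, ∠Z = -76.3°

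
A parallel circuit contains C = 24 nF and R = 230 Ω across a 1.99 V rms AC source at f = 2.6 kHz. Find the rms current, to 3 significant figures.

8.69 mA

ω = 2πf = 16340 rad/s
X_C = 1/(ωC) = 2550 Ω
Parallel: admittances add. Y = 1/R + jωC
Y = (0.00435 + j0.000392) S
|Y| = 0.00437 S → |Z| = 1/|Y| = 229 Ω, ∠Z = −∠Y = -5.15°
I = V/|Z| = 1.99/229 = 8.69 mA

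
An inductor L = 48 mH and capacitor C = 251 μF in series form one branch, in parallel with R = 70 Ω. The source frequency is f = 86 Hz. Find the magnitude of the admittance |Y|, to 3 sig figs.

55.7 mS

ω = 2πf = 540.4 rad/s
X_L = ωL = 25.9 Ω
X_C = 1/(ωC) = 7.37 Ω
Branch 1: Z₁ = R = 70.0 Ω
Branch 2 (series LC): Z₂ = j(X_L − X_C) = j18.6 Ω
Parallel: Z = Z₁Z₂/(Z₁+Z₂), |Z| = 17.9 Ω, ∠Z = 75.1°
|Y| = 1/|Z| = 55.7 mS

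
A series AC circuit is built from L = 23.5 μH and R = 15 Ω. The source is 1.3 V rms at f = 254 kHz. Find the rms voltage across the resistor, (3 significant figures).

ω = 2πf = 1.596e+06 rad/s
X_L = ωL = 37.5 Ω
Z = 15.0 + j37.5 Ω
|Z| = √(15.0² + 37.5²) = 40.4 Ω
I = V/|Z| = 32.2 mA
V_R = I·|Z_R| = 0.0322 × 15.0 = 0.483 V

0.483 V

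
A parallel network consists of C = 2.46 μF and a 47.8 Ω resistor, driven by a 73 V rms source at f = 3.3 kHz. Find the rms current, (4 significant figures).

ω = 2πf = 20730 rad/s
X_C = 1/(ωC) = 19.61 Ω
Parallel: admittances add. Y = 1/R + jωC
Y = (0.02092 + j0.05101) S
|Y| = 0.05513 S → |Z| = 1/|Y| = 18.14 Ω, ∠Z = −∠Y = -67.70°
I = V/|Z| = 73/18.14 = 4.025 A

4.025 A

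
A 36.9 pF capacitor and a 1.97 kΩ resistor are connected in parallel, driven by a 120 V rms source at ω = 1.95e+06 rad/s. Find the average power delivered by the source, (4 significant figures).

7.310 W

X_C = 1/(ωC) = 13900 Ω
Parallel: admittances add. Y = 1/R + jωC
Y = (0.0005076 + j7.196e-05) S
|Y| = 0.0005127 S → |Z| = 1/|Y| = 1951 Ω, ∠Z = −∠Y = -8.068°
I = V/|Z| = 61.52 mA
P = VI cos φ = 120 × 0.06152 × cos(-8.068°) = 7.310 W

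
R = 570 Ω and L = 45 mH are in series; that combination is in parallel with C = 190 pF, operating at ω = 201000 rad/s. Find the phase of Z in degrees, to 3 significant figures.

84.5°

X_L = ωL = 9040 Ω
X_C = 1/(ωC) = 26200 Ω
Branch 1 (R+jX_L): Z₁ = 570 + j9040 Ω, |Z₁| = 9060 Ω
Branch 2 (−jX_C): Z₂ = −j26200 Ω
Parallel: Z = Z₁Z₂/(Z₁+Z₂), |Z| = 13800 Ω, ∠Z = 84.5°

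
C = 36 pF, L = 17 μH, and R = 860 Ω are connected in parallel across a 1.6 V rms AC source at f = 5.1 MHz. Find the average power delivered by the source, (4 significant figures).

ω = 2πf = 3.204e+07 rad/s
X_L = ωL = 544.8 Ω
X_C = 1/(ωC) = 866.9 Ω
Parallel: admittances add. Y = 1/R + 1/(jωL) + jωC
Y = (0.001163 − j0.0006821) S
|Y| = 0.001348 S → |Z| = 1/|Y| = 741.8 Ω, ∠Z = −∠Y = 30.40°
I = V/|Z| = 2.157 mA
P = VI cos φ = 1.6 × 0.002157 × cos(30.40°) = 2.977 mW

2.977 mW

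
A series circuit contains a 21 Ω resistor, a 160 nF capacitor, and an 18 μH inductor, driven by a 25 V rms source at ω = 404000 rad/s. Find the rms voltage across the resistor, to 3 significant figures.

23.3 V

X_L = ωL = 7.27 Ω
X_C = 1/(ωC) = 15.5 Ω
Net reactance X = X_L − X_C = -8.20 Ω
Z = 21.0 − j8.20 Ω
|Z| = √(21.0² + 8.20²) = 22.5 Ω
I = V/|Z| = 1.11 A
V_R = I·|Z_R| = 1.11 × 21.0 = 23.3 V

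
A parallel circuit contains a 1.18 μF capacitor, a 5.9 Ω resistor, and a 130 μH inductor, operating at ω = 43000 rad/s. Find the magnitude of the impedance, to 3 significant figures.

X_L = ωL = 5.59 Ω
X_C = 1/(ωC) = 19.7 Ω
Parallel: admittances add. Y = 1/R + 1/(jωL) + jωC
Y = (0.169 − j0.128) S
|Y| = 0.212 S → |Z| = 1/|Y| = 4.71 Ω, ∠Z = −∠Y = 37.1°

4.71 Ω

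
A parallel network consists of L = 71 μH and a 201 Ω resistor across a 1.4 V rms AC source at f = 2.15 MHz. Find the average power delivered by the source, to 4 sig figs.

9.751 mW

ω = 2πf = 1.351e+07 rad/s
X_L = ωL = 959.1 Ω
Parallel: admittances add. Y = 1/R + 1/(jωL)
Y = (0.004975 − j0.001043) S
|Y| = 0.005083 S → |Z| = 1/|Y| = 196.7 Ω, ∠Z = −∠Y = 11.84°
I = V/|Z| = 7.116 mA
P = VI cos φ = 1.4 × 0.007116 × cos(11.84°) = 9.751 mW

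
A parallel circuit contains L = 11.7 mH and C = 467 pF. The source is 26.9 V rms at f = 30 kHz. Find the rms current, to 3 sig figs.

9.83 mA

ω = 2πf = 188500 rad/s
X_L = ωL = 2210 Ω
X_C = 1/(ωC) = 11400 Ω
Parallel: admittances add. Y = 1/(jωL) + jωC
Y = (0 − j0.000365) S
|Y| = 0.000365 S → |Z| = 1/|Y| = 2740 Ω, ∠Z = −∠Y = 90.0°
I = V/|Z| = 26.9/2740 = 9.83 mA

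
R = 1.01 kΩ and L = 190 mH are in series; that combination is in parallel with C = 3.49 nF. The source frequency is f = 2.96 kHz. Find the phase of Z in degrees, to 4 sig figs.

69.19°

ω = 2πf = 18600 rad/s
X_L = ωL = 3534 Ω
X_C = 1/(ωC) = 15410 Ω
Branch 1 (R+jX_L): Z₁ = 1010 + j3534 Ω, |Z₁| = 3675 Ω
Branch 2 (−jX_C): Z₂ = −j15410 Ω
Parallel: Z = Z₁Z₂/(Z₁+Z₂), |Z| = 4752 Ω, ∠Z = 69.19°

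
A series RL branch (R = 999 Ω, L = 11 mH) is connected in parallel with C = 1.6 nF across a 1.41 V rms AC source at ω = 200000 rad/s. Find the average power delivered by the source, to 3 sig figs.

X_L = ωL = 2200 Ω
X_C = 1/(ωC) = 3120 Ω
Branch 1 (R+jX_L): Z₁ = 999 + j2200 Ω, |Z₁| = 2420 Ω
Branch 2 (−jX_C): Z₂ = −j3120 Ω
Parallel: Z = Z₁Z₂/(Z₁+Z₂), |Z| = 5550 Ω, ∠Z = 18.4°
I = V/|Z| = 254 μA
P = VI cos φ = 1.41 × 0.000254 × cos(18.4°) = 340 μW

340 μW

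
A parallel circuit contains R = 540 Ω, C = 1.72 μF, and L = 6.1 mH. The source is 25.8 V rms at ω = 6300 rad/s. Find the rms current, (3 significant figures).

X_L = ωL = 38.4 Ω
X_C = 1/(ωC) = 92.3 Ω
Parallel: admittances add. Y = 1/R + 1/(jωL) + jωC
Y = (0.00185 − j0.0152) S
|Y| = 0.0153 S → |Z| = 1/|Y| = 65.4 Ω, ∠Z = −∠Y = 83.0°
I = V/|Z| = 25.8/65.4 = 395 mA

395 mA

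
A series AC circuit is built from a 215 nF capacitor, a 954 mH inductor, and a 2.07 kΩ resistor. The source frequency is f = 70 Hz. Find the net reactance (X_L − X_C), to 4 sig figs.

-10160 Ω

ω = 2πf = 439.8 rad/s
X_L = ωL = 419.6 Ω
X_C = 1/(ωC) = 10580 Ω
X = 419.6 − 10580 = -10160 Ω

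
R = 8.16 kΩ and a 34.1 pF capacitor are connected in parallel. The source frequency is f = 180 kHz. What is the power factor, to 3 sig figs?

ω = 2πf = 1.131e+06 rad/s
X_C = 1/(ωC) = 25900 Ω
Parallel: admittances add. Y = 1/R + jωC
Y = (0.000123 + j3.86e-05) S
|Y| = 0.000128 S → |Z| = 1/|Y| = 7780 Ω, ∠Z = −∠Y = -17.5°
cos φ = cos(-17.5°) = 0.954

0.954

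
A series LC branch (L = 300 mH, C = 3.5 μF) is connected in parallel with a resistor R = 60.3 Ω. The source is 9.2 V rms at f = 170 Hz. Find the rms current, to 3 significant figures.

ω = 2πf = 1068 rad/s
X_L = ωL = 320 Ω
X_C = 1/(ωC) = 267 Ω
Branch 1: Z₁ = R = 60.3 Ω
Branch 2 (series LC): Z₂ = j(X_L − X_C) = j53.0 Ω
Parallel: Z = Z₁Z₂/(Z₁+Z₂), |Z| = 39.8 Ω, ∠Z = 48.7°
I = V/|Z| = 9.2/39.8 = 231 mA

231 mA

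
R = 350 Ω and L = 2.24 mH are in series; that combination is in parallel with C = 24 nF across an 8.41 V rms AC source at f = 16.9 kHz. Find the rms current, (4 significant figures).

19.38 mA

ω = 2πf = 106200 rad/s
X_L = ωL = 237.9 Ω
X_C = 1/(ωC) = 392.4 Ω
Branch 1 (R+jX_L): Z₁ = 350.0 + j237.9 Ω, |Z₁| = 423.2 Ω
Branch 2 (−jX_C): Z₂ = −j392.4 Ω
Parallel: Z = Z₁Z₂/(Z₁+Z₂), |Z| = 434.0 Ω, ∠Z = -31.98°
I = V/|Z| = 8.41/434.0 = 19.38 mA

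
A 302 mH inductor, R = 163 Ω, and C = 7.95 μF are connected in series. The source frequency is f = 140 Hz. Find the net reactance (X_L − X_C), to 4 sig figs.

ω = 2πf = 879.6 rad/s
X_L = ωL = 265.7 Ω
X_C = 1/(ωC) = 143.0 Ω
X = 265.7 − 143.0 = 122.7 Ω

122.7 Ω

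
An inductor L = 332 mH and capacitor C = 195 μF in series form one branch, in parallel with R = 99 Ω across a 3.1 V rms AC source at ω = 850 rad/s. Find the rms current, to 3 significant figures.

33.3 mA

X_L = ωL = 282 Ω
X_C = 1/(ωC) = 6.03 Ω
Branch 1: Z₁ = R = 99.0 Ω
Branch 2 (series LC): Z₂ = j(X_L − X_C) = j276 Ω
Parallel: Z = Z₁Z₂/(Z₁+Z₂), |Z| = 93.2 Ω, ∠Z = 19.7°
I = V/|Z| = 3.1/93.2 = 33.3 mA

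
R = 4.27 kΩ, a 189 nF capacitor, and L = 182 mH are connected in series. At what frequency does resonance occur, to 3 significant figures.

858 Hz

ω₀ = 1/√(LC) = 1/√(0.182 × 1.89e-07) = 5392 rad/s
f₀ = ω₀/(2π) = 858 Hz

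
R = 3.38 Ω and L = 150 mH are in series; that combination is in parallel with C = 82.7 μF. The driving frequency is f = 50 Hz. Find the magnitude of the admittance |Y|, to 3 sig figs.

5.10 mS

ω = 2πf = 314.2 rad/s
X_L = ωL = 47.1 Ω
X_C = 1/(ωC) = 38.5 Ω
Branch 1 (R+jX_L): Z₁ = 3.38 + j47.1 Ω, |Z₁| = 47.2 Ω
Branch 2 (−jX_C): Z₂ = −j38.5 Ω
Parallel: Z = Z₁Z₂/(Z₁+Z₂), |Z| = 196 Ω, ∠Z = -72.7°
|Y| = 1/|Z| = 5.10 mS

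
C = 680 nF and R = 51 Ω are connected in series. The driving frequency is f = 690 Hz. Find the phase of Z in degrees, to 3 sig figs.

-81.4°

ω = 2πf = 4335 rad/s
X_C = 1/(ωC) = 339 Ω
Z = 51.0 − j339 Ω
|Z| = √(51.0² + 339²) = 343 Ω
∠Z = arctan(-339/51.0) = -81.4°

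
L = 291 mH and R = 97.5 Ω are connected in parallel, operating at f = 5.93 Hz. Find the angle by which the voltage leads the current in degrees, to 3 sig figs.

83.7°

ω = 2πf = 37.26 rad/s
X_L = ωL = 10.8 Ω
Parallel: admittances add. Y = 1/R + 1/(jωL)
Y = (0.0103 − j0.0922) S
|Y| = 0.0928 S → |Z| = 1/|Y| = 10.8 Ω, ∠Z = −∠Y = 83.7°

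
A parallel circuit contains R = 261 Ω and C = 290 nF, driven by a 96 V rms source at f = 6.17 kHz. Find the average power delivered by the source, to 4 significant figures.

35.31 W

ω = 2πf = 38770 rad/s
X_C = 1/(ωC) = 88.95 Ω
Parallel: admittances add. Y = 1/R + jωC
Y = (0.003831 + j0.01124) S
|Y| = 0.01188 S → |Z| = 1/|Y| = 84.19 Ω, ∠Z = −∠Y = -71.18°
I = V/|Z| = 1.140 A
P = VI cos φ = 96 × 1.140 × cos(-71.18°) = 35.31 W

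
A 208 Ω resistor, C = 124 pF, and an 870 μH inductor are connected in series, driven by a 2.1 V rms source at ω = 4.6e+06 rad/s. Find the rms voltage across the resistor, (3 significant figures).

0.193 V

X_L = ωL = 4000 Ω
X_C = 1/(ωC) = 1750 Ω
Net reactance X = X_L − X_C = 2250 Ω
Z = 208 + j2250 Ω
|Z| = √(208² + 2250²) = 2260 Ω
I = V/|Z| = 930 μA
V_R = I·|Z_R| = 0.000930 × 208 = 0.193 V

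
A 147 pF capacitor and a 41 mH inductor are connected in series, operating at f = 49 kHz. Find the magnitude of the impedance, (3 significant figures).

ω = 2πf = 307900 rad/s
X_L = ωL = 12600 Ω
X_C = 1/(ωC) = 22100 Ω
Net reactance X = X_L − X_C = -9470 Ω
Z = − j9470 Ω
|Z| = √(0² + 9470²) = 9470 Ω

9470 Ω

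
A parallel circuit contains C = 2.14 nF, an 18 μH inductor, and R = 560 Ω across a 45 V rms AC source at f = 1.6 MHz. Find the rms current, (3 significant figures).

ω = 2πf = 1.005e+07 rad/s
X_L = ωL = 181 Ω
X_C = 1/(ωC) = 46.5 Ω
Parallel: admittances add. Y = 1/R + 1/(jωL) + jωC
Y = (0.00179 + j0.0160) S
|Y| = 0.0161 S → |Z| = 1/|Y| = 62.2 Ω, ∠Z = −∠Y = -83.6°
I = V/|Z| = 45/62.2 = 724 mA

724 mA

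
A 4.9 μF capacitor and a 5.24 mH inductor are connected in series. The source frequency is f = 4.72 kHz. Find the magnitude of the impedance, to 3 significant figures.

149 Ω

ω = 2πf = 29660 rad/s
X_L = ωL = 155 Ω
X_C = 1/(ωC) = 6.88 Ω
Net reactance X = X_L − X_C = 149 Ω
Z = j149 Ω
|Z| = √(0² + 149²) = 149 Ω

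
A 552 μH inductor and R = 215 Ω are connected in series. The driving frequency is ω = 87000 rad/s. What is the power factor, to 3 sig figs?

X_L = ωL = 48.0 Ω
Z = 215 + j48.0 Ω
|Z| = √(215² + 48.0²) = 220 Ω
∠Z = arctan(48.0/215) = 12.6°
cos φ = cos(12.6°) = 0.976

0.976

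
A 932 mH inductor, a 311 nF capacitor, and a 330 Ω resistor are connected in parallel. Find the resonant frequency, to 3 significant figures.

296 Hz

ω₀ = 1/√(LC) = 1/√(0.932 × 3.11e-07) = 1857 rad/s
f₀ = ω₀/(2π) = 296 Hz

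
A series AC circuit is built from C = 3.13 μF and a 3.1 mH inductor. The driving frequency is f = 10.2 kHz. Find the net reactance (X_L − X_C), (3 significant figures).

194 Ω

ω = 2πf = 64090 rad/s
X_L = ωL = 199 Ω
X_C = 1/(ωC) = 4.99 Ω
X = 199 − 4.99 = 194 Ω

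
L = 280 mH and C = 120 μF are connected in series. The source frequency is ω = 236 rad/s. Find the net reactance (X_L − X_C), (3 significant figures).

X_L = ωL = 66.1 Ω
X_C = 1/(ωC) = 35.3 Ω
X = 66.1 − 35.3 = 30.8 Ω

30.8 Ω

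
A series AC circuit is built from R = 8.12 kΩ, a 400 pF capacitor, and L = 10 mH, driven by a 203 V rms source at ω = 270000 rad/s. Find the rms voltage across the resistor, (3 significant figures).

158 V

X_L = ωL = 2700 Ω
X_C = 1/(ωC) = 9260 Ω
Net reactance X = X_L − X_C = -6560 Ω
Z = 8120 − j6560 Ω
|Z| = √(8120² + 6560²) = 10400 Ω
I = V/|Z| = 19.4 mA
V_R = I·|Z_R| = 0.0194 × 8120 = 158 V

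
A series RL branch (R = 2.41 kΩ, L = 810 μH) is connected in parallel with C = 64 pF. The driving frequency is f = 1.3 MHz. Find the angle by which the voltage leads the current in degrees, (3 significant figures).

ω = 2πf = 8.168e+06 rad/s
X_L = ωL = 6620 Ω
X_C = 1/(ωC) = 1910 Ω
Branch 1 (R+jX_L): Z₁ = 2410 + j6620 Ω, |Z₁| = 7040 Ω
Branch 2 (−jX_C): Z₂ = −j1910 Ω
Parallel: Z = Z₁Z₂/(Z₁+Z₂), |Z| = 2550 Ω, ∠Z = -82.9°

-82.9°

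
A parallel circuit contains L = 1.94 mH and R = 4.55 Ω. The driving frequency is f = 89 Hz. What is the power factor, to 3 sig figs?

ω = 2πf = 559.2 rad/s
X_L = ωL = 1.08 Ω
Parallel: admittances add. Y = 1/R + 1/(jωL)
Y = (0.220 − j0.922) S
|Y| = 0.948 S → |Z| = 1/|Y| = 1.06 Ω, ∠Z = −∠Y = 76.6°
cos φ = cos(76.6°) = 0.232

0.232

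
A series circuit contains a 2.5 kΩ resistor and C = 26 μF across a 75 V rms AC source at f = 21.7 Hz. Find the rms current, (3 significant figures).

29.8 mA

ω = 2πf = 136.3 rad/s
X_C = 1/(ωC) = 282 Ω
Z = 2500 − j282 Ω
|Z| = √(2500² + 282²) = 2520 Ω
I = V/|Z| = 75/2520 = 29.8 mA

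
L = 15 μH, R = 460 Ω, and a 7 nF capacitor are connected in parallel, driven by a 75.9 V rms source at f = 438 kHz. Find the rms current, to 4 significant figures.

411.1 mA

ω = 2πf = 2.752e+06 rad/s
X_L = ωL = 41.28 Ω
X_C = 1/(ωC) = 51.91 Ω
Parallel: admittances add. Y = 1/R + 1/(jωL) + jωC
Y = (0.002174 − j0.004960) S
|Y| = 0.005416 S → |Z| = 1/|Y| = 184.6 Ω, ∠Z = −∠Y = 66.33°
I = V/|Z| = 75.9/184.6 = 411.1 mA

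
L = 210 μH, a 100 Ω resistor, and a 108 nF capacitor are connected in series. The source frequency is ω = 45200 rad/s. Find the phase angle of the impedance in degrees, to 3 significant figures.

-62.9°

X_L = ωL = 9.49 Ω
X_C = 1/(ωC) = 205 Ω
Net reactance X = X_L − X_C = -195 Ω
Z = 100 − j195 Ω
|Z| = √(100² + 195²) = 219 Ω
∠Z = arctan(-195/100) = -62.9°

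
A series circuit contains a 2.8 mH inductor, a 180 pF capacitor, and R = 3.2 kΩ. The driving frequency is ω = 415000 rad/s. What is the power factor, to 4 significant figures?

X_L = ωL = 1162 Ω
X_C = 1/(ωC) = 13390 Ω
Net reactance X = X_L − X_C = -12220 Ω
Z = 3200 − j12220 Ω
|Z| = √(3200² + 12220²) = 12640 Ω
∠Z = arctan(-12220/3200) = -75.33°
cos φ = cos(-75.33°) = 0.2532

0.2532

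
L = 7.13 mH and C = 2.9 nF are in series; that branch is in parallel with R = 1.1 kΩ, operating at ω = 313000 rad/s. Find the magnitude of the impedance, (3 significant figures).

X_L = ωL = 2230 Ω
X_C = 1/(ωC) = 1100 Ω
Branch 1: Z₁ = R = 1100 Ω
Branch 2 (series LC): Z₂ = j(X_L − X_C) = j1130 Ω
Parallel: Z = Z₁Z₂/(Z₁+Z₂), |Z| = 788 Ω, ∠Z = 44.2°

788 Ω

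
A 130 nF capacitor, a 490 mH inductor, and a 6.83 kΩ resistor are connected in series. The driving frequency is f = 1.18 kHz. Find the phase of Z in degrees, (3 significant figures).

20.8°

ω = 2πf = 7414 rad/s
X_L = ωL = 3630 Ω
X_C = 1/(ωC) = 1040 Ω
Net reactance X = X_L − X_C = 2600 Ω
Z = 6830 + j2600 Ω
|Z| = √(6830² + 2600²) = 7310 Ω
∠Z = arctan(2600/6830) = 20.8°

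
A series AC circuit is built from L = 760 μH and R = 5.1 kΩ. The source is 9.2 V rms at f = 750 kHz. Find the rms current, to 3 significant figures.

ω = 2πf = 4.712e+06 rad/s
X_L = ωL = 3580 Ω
Z = 5100 + j3580 Ω
|Z| = √(5100² + 3580²) = 6230 Ω
I = V/|Z| = 9.2/6230 = 1.48 mA

1.48 mA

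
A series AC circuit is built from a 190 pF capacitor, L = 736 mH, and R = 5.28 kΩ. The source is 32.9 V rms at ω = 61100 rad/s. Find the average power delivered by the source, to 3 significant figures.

3.32 mW

X_L = ωL = 45000 Ω
X_C = 1/(ωC) = 86100 Ω
Net reactance X = X_L − X_C = -41200 Ω
Z = 5280 − j41200 Ω
|Z| = √(5280² + 41200²) = 41500 Ω
∠Z = arctan(-41200/5280) = -82.7°
I = V/|Z| = 793 μA
P = VI cos φ = 32.9 × 0.000793 × cos(-82.7°) = 3.32 mW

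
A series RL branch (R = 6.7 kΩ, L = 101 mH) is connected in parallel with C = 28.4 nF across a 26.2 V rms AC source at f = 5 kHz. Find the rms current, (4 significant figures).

22.10 mA

ω = 2πf = 31420 rad/s
X_L = ωL = 3173 Ω
X_C = 1/(ωC) = 1121 Ω
Branch 1 (R+jX_L): Z₁ = 6700 + j3173 Ω, |Z₁| = 7413 Ω
Branch 2 (−jX_C): Z₂ = −j1121 Ω
Parallel: Z = Z₁Z₂/(Z₁+Z₂), |Z| = 1186 Ω, ∠Z = -81.69°
I = V/|Z| = 26.2/1186 = 22.10 mA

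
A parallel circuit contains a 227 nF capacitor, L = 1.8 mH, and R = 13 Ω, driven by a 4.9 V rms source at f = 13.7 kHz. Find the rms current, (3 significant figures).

382 mA

ω = 2πf = 86080 rad/s
X_L = ωL = 155 Ω
X_C = 1/(ωC) = 51.2 Ω
Parallel: admittances add. Y = 1/R + 1/(jωL) + jωC
Y = (0.0769 + j0.0131) S
|Y| = 0.0780 S → |Z| = 1/|Y| = 12.8 Ω, ∠Z = −∠Y = -9.65°
I = V/|Z| = 4.9/12.8 = 382 mA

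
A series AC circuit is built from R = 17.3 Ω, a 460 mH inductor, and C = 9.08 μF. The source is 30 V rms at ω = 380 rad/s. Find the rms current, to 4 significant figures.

X_L = ωL = 174.8 Ω
X_C = 1/(ωC) = 289.8 Ω
Net reactance X = X_L − X_C = -115.0 Ω
Z = 17.30 − j115.0 Ω
|Z| = √(17.30² + 115.0²) = 116.3 Ω
I = V/|Z| = 30/116.3 = 257.9 mA

257.9 mA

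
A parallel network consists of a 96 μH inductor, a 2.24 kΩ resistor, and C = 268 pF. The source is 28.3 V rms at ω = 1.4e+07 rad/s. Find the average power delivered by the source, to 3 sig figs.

358 mW

X_L = ωL = 1340 Ω
X_C = 1/(ωC) = 267 Ω
Parallel: admittances add. Y = 1/R + 1/(jωL) + jωC
Y = (0.000446 + j0.00301) S
|Y| = 0.00304 S → |Z| = 1/|Y| = 329 Ω, ∠Z = −∠Y = -81.6°
I = V/|Z| = 86.1 mA
P = VI cos φ = 28.3 × 0.0861 × cos(-81.6°) = 358 mW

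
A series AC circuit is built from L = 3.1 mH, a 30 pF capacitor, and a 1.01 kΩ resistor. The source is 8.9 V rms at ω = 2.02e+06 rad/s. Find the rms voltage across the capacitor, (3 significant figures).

X_L = ωL = 6260 Ω
X_C = 1/(ωC) = 16500 Ω
Net reactance X = X_L − X_C = -10200 Ω
Z = 1010 − j10200 Ω
|Z| = √(1010² + 10200²) = 10300 Ω
I = V/|Z| = 865 μA
V_C = I·|Z_C| = 0.000865 × 16500 = 14.3 V

14.3 V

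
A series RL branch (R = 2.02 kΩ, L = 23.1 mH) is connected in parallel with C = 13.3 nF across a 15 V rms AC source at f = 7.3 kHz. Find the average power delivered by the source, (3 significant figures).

87.4 mW

ω = 2πf = 45870 rad/s
X_L = ωL = 1060 Ω
X_C = 1/(ωC) = 1640 Ω
Branch 1 (R+jX_L): Z₁ = 2020 + j1060 Ω, |Z₁| = 2280 Ω
Branch 2 (−jX_C): Z₂ = −j1640 Ω
Parallel: Z = Z₁Z₂/(Z₁+Z₂), |Z| = 1780 Ω, ∠Z = -46.3°
I = V/|Z| = 8.43 mA
P = VI cos φ = 15 × 0.00843 × cos(-46.3°) = 87.4 mW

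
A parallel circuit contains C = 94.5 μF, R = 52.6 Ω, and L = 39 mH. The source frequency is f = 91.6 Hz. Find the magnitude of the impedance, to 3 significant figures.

46.7 Ω

ω = 2πf = 575.5 rad/s
X_L = ωL = 22.4 Ω
X_C = 1/(ωC) = 18.4 Ω
Parallel: admittances add. Y = 1/R + 1/(jωL) + jωC
Y = (0.0190 + j0.00984) S
|Y| = 0.0214 S → |Z| = 1/|Y| = 46.7 Ω, ∠Z = −∠Y = -27.4°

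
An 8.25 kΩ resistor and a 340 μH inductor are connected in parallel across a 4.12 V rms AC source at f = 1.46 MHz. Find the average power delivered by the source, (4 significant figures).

ω = 2πf = 9.173e+06 rad/s
X_L = ωL = 3119 Ω
Parallel: admittances add. Y = 1/R + 1/(jωL)
Y = (0.0001212 − j0.0003206) S
|Y| = 0.0003428 S → |Z| = 1/|Y| = 2917 Ω, ∠Z = −∠Y = 69.29°
I = V/|Z| = 1.412 mA
P = VI cos φ = 4.12 × 0.001412 × cos(69.29°) = 2.058 mW

2.058 mW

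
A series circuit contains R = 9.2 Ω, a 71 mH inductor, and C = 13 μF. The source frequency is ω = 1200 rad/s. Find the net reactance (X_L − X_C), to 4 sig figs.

21.10 Ω

X_L = ωL = 85.20 Ω
X_C = 1/(ωC) = 64.10 Ω
X = 85.20 − 64.10 = 21.10 Ω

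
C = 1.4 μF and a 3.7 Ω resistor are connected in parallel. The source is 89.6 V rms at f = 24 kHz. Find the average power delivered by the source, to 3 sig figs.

ω = 2πf = 150800 rad/s
X_C = 1/(ωC) = 4.74 Ω
Parallel: admittances add. Y = 1/R + jωC
Y = (0.270 + j0.211) S
|Y| = 0.343 S → |Z| = 1/|Y| = 2.92 Ω, ∠Z = −∠Y = -38.0°
I = V/|Z| = 30.7 A
P = VI cos φ = 89.6 × 30.7 × cos(-38.0°) = 2.17 kW

2.17 kW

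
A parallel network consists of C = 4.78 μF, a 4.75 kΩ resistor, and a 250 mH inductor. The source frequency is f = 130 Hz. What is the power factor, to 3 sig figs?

ω = 2πf = 816.8 rad/s
X_L = ωL = 204 Ω
X_C = 1/(ωC) = 256 Ω
Parallel: admittances add. Y = 1/R + 1/(jωL) + jωC
Y = (0.000211 − j0.000993) S
|Y| = 0.00101 S → |Z| = 1/|Y| = 985 Ω, ∠Z = −∠Y = 78.0°
cos φ = cos(78.0°) = 0.207

0.207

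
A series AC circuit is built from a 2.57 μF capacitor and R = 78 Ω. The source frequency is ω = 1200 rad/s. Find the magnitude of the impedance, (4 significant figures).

X_C = 1/(ωC) = 324.3 Ω
Z = 78.00 − j324.3 Ω
|Z| = √(78.00² + 324.3²) = 333.5 Ω

333.5 Ω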